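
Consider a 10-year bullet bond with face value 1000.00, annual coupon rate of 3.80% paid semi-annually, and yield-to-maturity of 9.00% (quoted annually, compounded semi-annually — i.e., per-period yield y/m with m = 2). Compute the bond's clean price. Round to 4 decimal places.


Coupon per period c = face * coupon_rate / m = 19.000000
Periods per year m = 2; per-period yield y/m = 0.045000
Number of cashflows N = 20
Cashflows (t years, CF_t, discount factor 1/(1+y/m)^(m*t), PV):
  t = 0.5000: CF_t = 19.000000, DF = 0.956938, PV = 18.181818
  t = 1.0000: CF_t = 19.000000, DF = 0.915730, PV = 17.398869
  t = 1.5000: CF_t = 19.000000, DF = 0.876297, PV = 16.649635
  t = 2.0000: CF_t = 19.000000, DF = 0.838561, PV = 15.932666
  t = 2.5000: CF_t = 19.000000, DF = 0.802451, PV = 15.246570
  t = 3.0000: CF_t = 19.000000, DF = 0.767896, PV = 14.590019
  t = 3.5000: CF_t = 19.000000, DF = 0.734828, PV = 13.961741
  t = 4.0000: CF_t = 19.000000, DF = 0.703185, PV = 13.360517
  t = 4.5000: CF_t = 19.000000, DF = 0.672904, PV = 12.785184
  t = 5.0000: CF_t = 19.000000, DF = 0.643928, PV = 12.234626
  t = 5.5000: CF_t = 19.000000, DF = 0.616199, PV = 11.707776
  t = 6.0000: CF_t = 19.000000, DF = 0.589664, PV = 11.203613
  t = 6.5000: CF_t = 19.000000, DF = 0.564272, PV = 10.721161
  t = 7.0000: CF_t = 19.000000, DF = 0.539973, PV = 10.259484
  t = 7.5000: CF_t = 19.000000, DF = 0.516720, PV = 9.817688
  t = 8.0000: CF_t = 19.000000, DF = 0.494469, PV = 9.394917
  t = 8.5000: CF_t = 19.000000, DF = 0.473176, PV = 8.990351
  t = 9.0000: CF_t = 19.000000, DF = 0.452800, PV = 8.603207
  t = 9.5000: CF_t = 19.000000, DF = 0.433302, PV = 8.232734
  t = 10.0000: CF_t = 1019.000000, DF = 0.414643, PV = 422.521074
Price P = sum_t PV_t = 661.793652

Answer: Price = 661.7937


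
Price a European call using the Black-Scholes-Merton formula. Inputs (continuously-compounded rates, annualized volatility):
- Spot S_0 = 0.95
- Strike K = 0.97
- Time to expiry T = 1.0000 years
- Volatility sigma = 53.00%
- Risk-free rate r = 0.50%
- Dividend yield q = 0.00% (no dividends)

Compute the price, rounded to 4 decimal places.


d1 = (ln(S/K) + (r - q + 0.5*sigma^2) * T) / (sigma * sqrt(T)) = 0.23512436
d2 = d1 - sigma * sqrt(T) = -0.29487564
exp(-rT) = 0.99501248; exp(-qT) = 1.00000000
C = S_0 * exp(-qT) * N(d1) - K * exp(-rT) * N(d2)
N(d1) = 0.59294390; N(d2) = 0.38404444
C = 0.9500 * 1.00000000 * 0.59294390 - 0.9700 * 0.99501248 * 0.38404444 = 0.1926

Answer: Price = 0.1926


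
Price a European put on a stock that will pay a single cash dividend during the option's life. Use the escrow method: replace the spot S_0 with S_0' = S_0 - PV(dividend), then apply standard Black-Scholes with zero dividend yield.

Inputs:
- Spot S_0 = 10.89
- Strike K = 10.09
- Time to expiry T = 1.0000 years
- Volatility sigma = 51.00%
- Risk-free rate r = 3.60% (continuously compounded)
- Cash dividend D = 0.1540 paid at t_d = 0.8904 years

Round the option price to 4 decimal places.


Answer: Price = 1.5941

Derivation:
PV(D) = D * exp(-r * t_d) = 0.1540 * 0.96845390 = 0.14914190
S_0' = S_0 - PV(D) = 10.8900 - 0.14914190 = 10.74085810
d1 = (ln(S_0'/K) + (r + sigma^2/2)*T) / (sigma*sqrt(T)) = 0.44815716
d2 = d1 - sigma*sqrt(T) = -0.06184284
exp(-rT) = 0.96464029
N(-d1) = 0.32701989; N(-d2) = 0.52465601
P = K * exp(-rT) * N(-d2) - S_0' * N(-d1) = 10.0900 * 0.96464029 * 0.52465601 - 10.74085810 * 0.32701989 = 1.5941


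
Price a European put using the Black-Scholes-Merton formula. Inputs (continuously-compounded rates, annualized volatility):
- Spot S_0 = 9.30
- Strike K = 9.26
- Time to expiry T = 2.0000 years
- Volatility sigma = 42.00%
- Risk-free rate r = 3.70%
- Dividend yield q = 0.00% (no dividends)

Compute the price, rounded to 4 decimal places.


Answer: Price = 1.7573

Derivation:
d1 = (ln(S/K) + (r - q + 0.5*sigma^2) * T) / (sigma * sqrt(T)) = 0.42882718
d2 = d1 - sigma * sqrt(T) = -0.16514251
exp(-rT) = 0.92867169; exp(-qT) = 1.00000000
P = K * exp(-rT) * N(-d2) - S_0 * exp(-qT) * N(-d1)
N(-d1) = 0.33402450; N(-d2) = 0.56558409
P = 9.2600 * 0.92867169 * 0.56558409 - 9.3000 * 1.00000000 * 0.33402450 = 1.7573


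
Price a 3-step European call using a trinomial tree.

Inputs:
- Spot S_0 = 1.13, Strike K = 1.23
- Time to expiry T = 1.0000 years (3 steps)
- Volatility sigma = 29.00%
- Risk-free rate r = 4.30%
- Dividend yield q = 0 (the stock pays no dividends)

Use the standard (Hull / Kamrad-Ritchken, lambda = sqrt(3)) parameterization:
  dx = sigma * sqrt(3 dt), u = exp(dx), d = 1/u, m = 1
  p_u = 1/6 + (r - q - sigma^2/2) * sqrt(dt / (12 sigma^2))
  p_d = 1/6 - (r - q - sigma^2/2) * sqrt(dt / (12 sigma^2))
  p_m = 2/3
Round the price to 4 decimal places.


Answer: Price = V(0,0) = 0.1124

Derivation:
dt = T/N = 0.333333; dx = sigma*sqrt(3*dt) = 0.290000
u = exp(dx) = 1.336427; d = 1/u = 0.748264
p_u = 0.167213, p_m = 0.666667, p_d = 0.166121
Discount per step: exp(-r*dt) = 0.985769
Stock lattice S(k, j) with j the centered position index:
  k=0: S(0,+0) = 1.1300
  k=1: S(1,-1) = 0.8455; S(1,+0) = 1.1300; S(1,+1) = 1.5102
  k=2: S(2,-2) = 0.6327; S(2,-1) = 0.8455; S(2,+0) = 1.1300; S(2,+1) = 1.5102; S(2,+2) = 2.0182
  k=3: S(3,-3) = 0.4734; S(3,-2) = 0.6327; S(3,-1) = 0.8455; S(3,+0) = 1.1300; S(3,+1) = 1.5102; S(3,+2) = 2.0182; S(3,+3) = 2.6972
Terminal payoffs V(N, j) = max(S_T - K, 0):
  V(3,-3) = 0.000000; V(3,-2) = 0.000000; V(3,-1) = 0.000000; V(3,+0) = 0.000000; V(3,+1) = 0.280163; V(3,+2) = 0.788223; V(3,+3) = 1.467209
Backward induction: V(k, j) = exp(-r*dt) * [p_u * V(k+1, j+1) + p_m * V(k+1, j) + p_d * V(k+1, j-1)]
  V(2,-2) = exp(-r*dt) * [p_u*0.000000 + p_m*0.000000 + p_d*0.000000] = 0.000000
  V(2,-1) = exp(-r*dt) * [p_u*0.000000 + p_m*0.000000 + p_d*0.000000] = 0.000000
  V(2,+0) = exp(-r*dt) * [p_u*0.280163 + p_m*0.000000 + p_d*0.000000] = 0.046180
  V(2,+1) = exp(-r*dt) * [p_u*0.788223 + p_m*0.280163 + p_d*0.000000] = 0.314043
  V(2,+2) = exp(-r*dt) * [p_u*1.467209 + p_m*0.788223 + p_d*0.280163] = 0.805727
  V(1,-1) = exp(-r*dt) * [p_u*0.046180 + p_m*0.000000 + p_d*0.000000] = 0.007612
  V(1,+0) = exp(-r*dt) * [p_u*0.314043 + p_m*0.046180 + p_d*0.000000] = 0.082113
  V(1,+1) = exp(-r*dt) * [p_u*0.805727 + p_m*0.314043 + p_d*0.046180] = 0.346755
  V(0,+0) = exp(-r*dt) * [p_u*0.346755 + p_m*0.082113 + p_d*0.007612] = 0.112366


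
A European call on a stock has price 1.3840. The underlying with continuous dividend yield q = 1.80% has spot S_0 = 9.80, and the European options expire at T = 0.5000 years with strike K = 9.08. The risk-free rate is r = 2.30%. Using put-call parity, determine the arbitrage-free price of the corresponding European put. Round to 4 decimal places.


Answer: Put price = 0.6480

Derivation:
Put-call parity: C - P = S_0 * exp(-qT) - K * exp(-rT).
S_0 * exp(-qT) = 9.8000 * 0.99104038 = 9.71219571
K * exp(-rT) = 9.0800 * 0.98856587 = 8.97617812
P = C - S*exp(-qT) + K*exp(-rT)
P = 1.3840 - 9.71219571 + 8.97617812 = 0.6480


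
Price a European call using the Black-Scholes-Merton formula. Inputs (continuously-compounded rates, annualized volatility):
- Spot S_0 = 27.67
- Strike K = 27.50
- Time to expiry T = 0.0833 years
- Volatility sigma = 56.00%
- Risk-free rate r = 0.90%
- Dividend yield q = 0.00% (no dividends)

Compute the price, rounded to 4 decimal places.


Answer: Price = 1.8730

Derivation:
d1 = (ln(S/K) + (r - q + 0.5*sigma^2) * T) / (sigma * sqrt(T)) = 0.12358136
d2 = d1 - sigma * sqrt(T) = -0.03804438
exp(-rT) = 0.99925058; exp(-qT) = 1.00000000
C = S_0 * exp(-qT) * N(d1) - K * exp(-rT) * N(d2)
N(d1) = 0.54917662; N(d2) = 0.48482615
C = 27.6700 * 1.00000000 * 0.54917662 - 27.5000 * 0.99925058 * 0.48482615 = 1.8730


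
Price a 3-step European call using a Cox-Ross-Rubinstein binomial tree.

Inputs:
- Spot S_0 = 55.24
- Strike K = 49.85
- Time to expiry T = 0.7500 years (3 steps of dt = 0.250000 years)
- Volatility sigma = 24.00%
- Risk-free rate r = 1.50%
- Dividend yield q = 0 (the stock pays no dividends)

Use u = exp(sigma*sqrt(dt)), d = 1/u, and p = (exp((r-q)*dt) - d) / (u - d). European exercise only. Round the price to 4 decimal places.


Answer: Price = V(0,0) = 7.7959

Derivation:
dt = T/N = 0.250000
u = exp(sigma*sqrt(dt)) = 1.127497; d = 1/u = 0.886920
p = (exp((r-q)*dt) - d) / (u - d) = 0.485653
Discount per step: exp(-r*dt) = 0.996257
Stock lattice S(k, i) with i counting down-moves:
  k=0: S(0,0) = 55.2400
  k=1: S(1,0) = 62.2829; S(1,1) = 48.9935
  k=2: S(2,0) = 70.2238; S(2,1) = 55.2400; S(2,2) = 43.4533
  k=3: S(3,0) = 79.1771; S(3,1) = 62.2829; S(3,2) = 48.9935; S(3,3) = 38.5396
Terminal payoffs V(N, i) = max(S_T - K, 0):
  V(3,0) = 29.327117; V(3,1) = 12.432926; V(3,2) = 0.000000; V(3,3) = 0.000000
Backward induction: V(k, i) = exp(-r*dt) * [p * V(k+1, i) + (1-p) * V(k+1, i+1)].
  V(2,0) = exp(-r*dt) * [p*29.327117 + (1-p)*12.432926] = 20.560390
  V(2,1) = exp(-r*dt) * [p*12.432926 + (1-p)*0.000000] = 6.015485
  V(2,2) = exp(-r*dt) * [p*0.000000 + (1-p)*0.000000] = 0.000000
  V(1,0) = exp(-r*dt) * [p*20.560390 + (1-p)*6.015485] = 13.030303
  V(1,1) = exp(-r*dt) * [p*6.015485 + (1-p)*0.000000] = 2.910502
  V(0,0) = exp(-r*dt) * [p*13.030303 + (1-p)*2.910502] = 7.795922


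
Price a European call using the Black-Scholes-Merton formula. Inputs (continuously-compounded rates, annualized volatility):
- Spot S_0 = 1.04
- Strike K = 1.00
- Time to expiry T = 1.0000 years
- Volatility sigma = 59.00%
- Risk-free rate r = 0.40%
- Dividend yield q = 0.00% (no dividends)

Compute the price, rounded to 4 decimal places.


d1 = (ln(S/K) + (r - q + 0.5*sigma^2) * T) / (sigma * sqrt(T)) = 0.36825545
d2 = d1 - sigma * sqrt(T) = -0.22174455
exp(-rT) = 0.99600799; exp(-qT) = 1.00000000
C = S_0 * exp(-qT) * N(d1) - K * exp(-rT) * N(d2)
N(d1) = 0.64365861; N(d2) = 0.41225637
C = 1.0400 * 1.00000000 * 0.64365861 - 1.0000 * 0.99600799 * 0.41225637 = 0.2588

Answer: Price = 0.2588


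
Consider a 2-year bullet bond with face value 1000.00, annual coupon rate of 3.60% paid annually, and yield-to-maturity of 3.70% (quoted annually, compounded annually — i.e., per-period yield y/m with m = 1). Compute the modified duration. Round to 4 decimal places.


Answer: Modified duration = 1.8951

Derivation:
Coupon per period c = face * coupon_rate / m = 36.000000
Periods per year m = 1; per-period yield y/m = 0.037000
Number of cashflows N = 2
Cashflows (t years, CF_t, discount factor 1/(1+y/m)^(m*t), PV):
  t = 1.0000: CF_t = 36.000000, DF = 0.964320, PV = 34.715526
  t = 2.0000: CF_t = 1036.000000, DF = 0.929913, PV = 963.390241
Price P = sum_t PV_t = 998.105766
First compute Macaulay numerator sum_t t * PV_t:
  t * PV_t at t = 1.0000: 34.715526
  t * PV_t at t = 2.0000: 1926.780482
Macaulay duration D = 1961.496007 / 998.105766 = 1.965219
Modified duration = D / (1 + y/m) = 1.965219 / (1 + 0.037000) = 1.895100


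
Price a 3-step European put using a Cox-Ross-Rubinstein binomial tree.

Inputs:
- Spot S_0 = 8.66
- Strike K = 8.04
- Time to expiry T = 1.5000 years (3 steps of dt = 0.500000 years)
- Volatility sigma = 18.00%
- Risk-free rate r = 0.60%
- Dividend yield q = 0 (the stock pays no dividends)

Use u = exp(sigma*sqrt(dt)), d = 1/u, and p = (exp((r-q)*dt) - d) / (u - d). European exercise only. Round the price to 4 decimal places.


Answer: Price = V(0,0) = 0.4568

Derivation:
dt = T/N = 0.500000
u = exp(sigma*sqrt(dt)) = 1.135734; d = 1/u = 0.880488
p = (exp((r-q)*dt) - d) / (u - d) = 0.479994
Discount per step: exp(-r*dt) = 0.997004
Stock lattice S(k, i) with i counting down-moves:
  k=0: S(0,0) = 8.6600
  k=1: S(1,0) = 9.8355; S(1,1) = 7.6250
  k=2: S(2,0) = 11.1705; S(2,1) = 8.6600; S(2,2) = 6.7137
  k=3: S(3,0) = 12.6867; S(3,1) = 9.8355; S(3,2) = 7.6250; S(3,3) = 5.9114
Terminal payoffs V(N, i) = max(K - S_T, 0):
  V(3,0) = 0.000000; V(3,1) = 0.000000; V(3,2) = 0.414976; V(3,3) = 2.128633
Backward induction: V(k, i) = exp(-r*dt) * [p * V(k+1, i) + (1-p) * V(k+1, i+1)].
  V(2,0) = exp(-r*dt) * [p*0.000000 + (1-p)*0.000000] = 0.000000
  V(2,1) = exp(-r*dt) * [p*0.000000 + (1-p)*0.414976] = 0.215143
  V(2,2) = exp(-r*dt) * [p*0.414976 + (1-p)*2.128633] = 1.302175
  V(1,0) = exp(-r*dt) * [p*0.000000 + (1-p)*0.215143] = 0.111541
  V(1,1) = exp(-r*dt) * [p*0.215143 + (1-p)*1.302175] = 0.778069
  V(0,0) = exp(-r*dt) * [p*0.111541 + (1-p)*0.778069] = 0.456767


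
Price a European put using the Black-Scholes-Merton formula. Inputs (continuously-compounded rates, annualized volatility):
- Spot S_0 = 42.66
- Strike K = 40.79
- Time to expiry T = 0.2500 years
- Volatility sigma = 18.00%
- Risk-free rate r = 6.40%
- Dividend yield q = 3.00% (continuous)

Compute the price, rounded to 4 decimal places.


d1 = (ln(S/K) + (r - q + 0.5*sigma^2) * T) / (sigma * sqrt(T)) = 0.63749733
d2 = d1 - sigma * sqrt(T) = 0.54749733
exp(-rT) = 0.98412732; exp(-qT) = 0.99252805
P = K * exp(-rT) * N(-d2) - S_0 * exp(-qT) * N(-d1)
N(-d1) = 0.26190047; N(-d2) = 0.29201855
P = 40.7900 * 0.98412732 * 0.29201855 - 42.6600 * 0.99252805 * 0.26190047 = 0.6332

Answer: Price = 0.6332


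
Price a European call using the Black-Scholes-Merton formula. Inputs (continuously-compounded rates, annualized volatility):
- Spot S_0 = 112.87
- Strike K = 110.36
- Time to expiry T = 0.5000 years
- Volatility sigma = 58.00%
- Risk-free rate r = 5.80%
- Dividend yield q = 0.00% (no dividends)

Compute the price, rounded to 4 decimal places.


Answer: Price = 20.8494

Derivation:
d1 = (ln(S/K) + (r - q + 0.5*sigma^2) * T) / (sigma * sqrt(T)) = 0.33060647
d2 = d1 - sigma * sqrt(T) = -0.07951546
exp(-rT) = 0.97141646; exp(-qT) = 1.00000000
C = S_0 * exp(-qT) * N(d1) - K * exp(-rT) * N(d2)
N(d1) = 0.62952912; N(d2) = 0.46831132
C = 112.8700 * 1.00000000 * 0.62952912 - 110.3600 * 0.97141646 * 0.46831132 = 20.8494


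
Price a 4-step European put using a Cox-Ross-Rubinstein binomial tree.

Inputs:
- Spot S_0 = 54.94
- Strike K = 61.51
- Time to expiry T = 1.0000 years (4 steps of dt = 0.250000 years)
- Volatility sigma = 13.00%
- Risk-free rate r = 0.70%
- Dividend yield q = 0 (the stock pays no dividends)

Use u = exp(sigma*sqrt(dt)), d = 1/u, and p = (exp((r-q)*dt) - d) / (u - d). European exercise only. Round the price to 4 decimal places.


Answer: Price = V(0,0) = 6.9919

Derivation:
dt = T/N = 0.250000
u = exp(sigma*sqrt(dt)) = 1.067159; d = 1/u = 0.937067
p = (exp((r-q)*dt) - d) / (u - d) = 0.497220
Discount per step: exp(-r*dt) = 0.998252
Stock lattice S(k, i) with i counting down-moves:
  k=0: S(0,0) = 54.9400
  k=1: S(1,0) = 58.6297; S(1,1) = 51.4825
  k=2: S(2,0) = 62.5672; S(2,1) = 54.9400; S(2,2) = 48.2426
  k=3: S(3,0) = 66.7692; S(3,1) = 58.6297; S(3,2) = 51.4825; S(3,3) = 45.2065
  k=4: S(4,0) = 71.2533; S(4,1) = 62.5672; S(4,2) = 54.9400; S(4,3) = 48.2426; S(4,4) = 42.3616
Terminal payoffs V(N, i) = max(K - S_T, 0):
  V(4,0) = 0.000000; V(4,1) = 0.000000; V(4,2) = 6.570000; V(4,3) = 13.267437; V(4,4) = 19.148426
Backward induction: V(k, i) = exp(-r*dt) * [p * V(k+1, i) + (1-p) * V(k+1, i+1)].
  V(3,0) = exp(-r*dt) * [p*0.000000 + (1-p)*0.000000] = 0.000000
  V(3,1) = exp(-r*dt) * [p*0.000000 + (1-p)*6.570000] = 3.297492
  V(3,2) = exp(-r*dt) * [p*6.570000 + (1-p)*13.267437] = 9.919965
  V(3,3) = exp(-r*dt) * [p*13.267437 + (1-p)*19.148426] = 16.195916
  V(2,0) = exp(-r*dt) * [p*0.000000 + (1-p)*3.297492] = 1.655016
  V(2,1) = exp(-r*dt) * [p*3.297492 + (1-p)*9.919965] = 6.615555
  V(2,2) = exp(-r*dt) * [p*9.919965 + (1-p)*16.195916] = 13.052528
  V(1,0) = exp(-r*dt) * [p*1.655016 + (1-p)*6.615555] = 4.141823
  V(1,1) = exp(-r*dt) * [p*6.615555 + (1-p)*13.052528] = 9.834713
  V(0,0) = exp(-r*dt) * [p*4.141823 + (1-p)*9.834713] = 6.991850


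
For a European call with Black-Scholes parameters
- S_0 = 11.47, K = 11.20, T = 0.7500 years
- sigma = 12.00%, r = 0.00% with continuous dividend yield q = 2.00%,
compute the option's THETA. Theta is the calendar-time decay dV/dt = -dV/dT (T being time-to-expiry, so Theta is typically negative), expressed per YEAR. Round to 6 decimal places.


d1 = 0.1368431070; d2 = 0.0329200586
phi(d1) = 0.3952244091; exp(-qT) = 0.9851119396; exp(-rT) = 1.0000000000
Theta = -S*exp(-qT)*phi(d1)*sigma/(2*sqrt(T)) - r*K*exp(-rT)*N(d2) + q*S*exp(-qT)*N(d1)
N(d1) = 0.5544225952; N(d2) = 0.5131308315; sqrt(T) = 0.8660254038
Term 1 = -11.4700 * 0.9851119396 * 0.3952244091 * 0.1200 / (2 * 0.8660254038) = -0.3093950621
Term 2 = -0.0000 * 11.2000 * 1.0000000000 * 0.5131308315 = -0.0000000000
Term 3 = 0.0200 * 11.4700 * 0.9851119396 * 0.5544225952 = 0.1252910122
Theta = -0.3093950621 + (-0.0000000000) + (0.1252910122) = -0.184104

Answer: Theta = -0.184104


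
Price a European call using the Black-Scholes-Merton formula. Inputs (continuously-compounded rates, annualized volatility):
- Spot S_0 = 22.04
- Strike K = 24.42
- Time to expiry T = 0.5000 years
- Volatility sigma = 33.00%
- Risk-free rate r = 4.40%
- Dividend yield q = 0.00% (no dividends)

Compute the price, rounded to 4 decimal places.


d1 = (ln(S/K) + (r - q + 0.5*sigma^2) * T) / (sigma * sqrt(T)) = -0.22849613
d2 = d1 - sigma * sqrt(T) = -0.46184137
exp(-rT) = 0.97824024; exp(-qT) = 1.00000000
C = S_0 * exp(-qT) * N(d1) - K * exp(-rT) * N(d2)
N(d1) = 0.40963028; N(d2) = 0.32209754
C = 22.0400 * 1.00000000 * 0.40963028 - 24.4200 * 0.97824024 * 0.32209754 = 1.3338

Answer: Price = 1.3338


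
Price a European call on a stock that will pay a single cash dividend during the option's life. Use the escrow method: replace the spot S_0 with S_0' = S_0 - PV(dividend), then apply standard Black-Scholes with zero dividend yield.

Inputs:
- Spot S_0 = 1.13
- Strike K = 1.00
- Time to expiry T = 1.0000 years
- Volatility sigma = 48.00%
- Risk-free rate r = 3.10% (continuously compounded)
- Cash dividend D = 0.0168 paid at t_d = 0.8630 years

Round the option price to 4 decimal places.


PV(D) = D * exp(-r * t_d) = 0.0168 * 0.97360169 = 0.01635651
S_0' = S_0 - PV(D) = 1.1300 - 0.01635651 = 1.11364349
d1 = (ln(S_0'/K) + (r + sigma^2/2)*T) / (sigma*sqrt(T)) = 0.52882722
d2 = d1 - sigma*sqrt(T) = 0.04882722
exp(-rT) = 0.96947557
N(d1) = 0.70153734; N(d2) = 0.51947150
C = S_0' * N(d1) - K * exp(-rT) * N(d2) = 1.11364349 * 0.70153734 - 1.0000 * 0.96947557 * 0.51947150 = 0.2776

Answer: Price = 0.2776


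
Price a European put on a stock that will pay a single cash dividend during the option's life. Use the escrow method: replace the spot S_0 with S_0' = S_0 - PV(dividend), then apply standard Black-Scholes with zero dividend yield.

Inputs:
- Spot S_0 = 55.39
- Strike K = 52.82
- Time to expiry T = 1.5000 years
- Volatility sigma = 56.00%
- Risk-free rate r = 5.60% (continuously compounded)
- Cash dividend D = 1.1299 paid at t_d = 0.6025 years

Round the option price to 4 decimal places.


PV(D) = D * exp(-r * t_d) = 1.1299 * 0.96682285 = 1.09241313
S_0' = S_0 - PV(D) = 55.3900 - 1.09241313 = 54.29758687
d1 = (ln(S_0'/K) + (r + sigma^2/2)*T) / (sigma*sqrt(T)) = 0.50562991
d2 = d1 - sigma*sqrt(T) = -0.18022722
exp(-rT) = 0.91943126
N(-d1) = 0.30655824; N(-d2) = 0.57151290
P = K * exp(-rT) * N(-d2) - S_0' * N(-d1) = 52.8200 * 0.91943126 * 0.57151290 - 54.29758687 * 0.30655824 = 11.1098

Answer: Price = 11.1098


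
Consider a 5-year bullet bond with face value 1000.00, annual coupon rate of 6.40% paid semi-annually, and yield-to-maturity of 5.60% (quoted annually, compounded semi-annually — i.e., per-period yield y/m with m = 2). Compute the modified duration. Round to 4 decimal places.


Answer: Modified duration = 4.2508

Derivation:
Coupon per period c = face * coupon_rate / m = 32.000000
Periods per year m = 2; per-period yield y/m = 0.028000
Number of cashflows N = 10
Cashflows (t years, CF_t, discount factor 1/(1+y/m)^(m*t), PV):
  t = 0.5000: CF_t = 32.000000, DF = 0.972763, PV = 31.128405
  t = 1.0000: CF_t = 32.000000, DF = 0.946267, PV = 30.280549
  t = 1.5000: CF_t = 32.000000, DF = 0.920493, PV = 29.455787
  t = 2.0000: CF_t = 32.000000, DF = 0.895422, PV = 28.653490
  t = 2.5000: CF_t = 32.000000, DF = 0.871033, PV = 27.873044
  t = 3.0000: CF_t = 32.000000, DF = 0.847308, PV = 27.113856
  t = 3.5000: CF_t = 32.000000, DF = 0.824230, PV = 26.375347
  t = 4.0000: CF_t = 32.000000, DF = 0.801780, PV = 25.656952
  t = 4.5000: CF_t = 32.000000, DF = 0.779941, PV = 24.958124
  t = 5.0000: CF_t = 1032.000000, DF = 0.758698, PV = 782.976181
Price P = sum_t PV_t = 1034.471736
First compute Macaulay numerator sum_t t * PV_t:
  t * PV_t at t = 0.5000: 15.564202
  t * PV_t at t = 1.0000: 30.280549
  t * PV_t at t = 1.5000: 44.183681
  t * PV_t at t = 2.0000: 57.306979
  t * PV_t at t = 2.5000: 69.682611
  t * PV_t at t = 3.0000: 81.341569
  t * PV_t at t = 3.5000: 92.313713
  t * PV_t at t = 4.0000: 102.627808
  t * PV_t at t = 4.5000: 112.311560
  t * PV_t at t = 5.0000: 3914.880906
Macaulay duration D = 4520.493579 / 1034.471736 = 4.369857
Modified duration = D / (1 + y/m) = 4.369857 / (1 + 0.028000) = 4.250834


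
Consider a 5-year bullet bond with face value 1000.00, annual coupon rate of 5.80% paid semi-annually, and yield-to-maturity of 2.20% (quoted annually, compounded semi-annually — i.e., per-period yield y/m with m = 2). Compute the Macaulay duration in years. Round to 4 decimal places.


Answer: Macaulay duration = 4.4639 years

Derivation:
Coupon per period c = face * coupon_rate / m = 29.000000
Periods per year m = 2; per-period yield y/m = 0.011000
Number of cashflows N = 10
Cashflows (t years, CF_t, discount factor 1/(1+y/m)^(m*t), PV):
  t = 0.5000: CF_t = 29.000000, DF = 0.989120, PV = 28.684471
  t = 1.0000: CF_t = 29.000000, DF = 0.978358, PV = 28.372375
  t = 1.5000: CF_t = 29.000000, DF = 0.967713, PV = 28.063674
  t = 2.0000: CF_t = 29.000000, DF = 0.957184, PV = 27.758333
  t = 2.5000: CF_t = 29.000000, DF = 0.946769, PV = 27.456313
  t = 3.0000: CF_t = 29.000000, DF = 0.936468, PV = 27.157580
  t = 3.5000: CF_t = 29.000000, DF = 0.926279, PV = 26.862097
  t = 4.0000: CF_t = 29.000000, DF = 0.916201, PV = 26.569829
  t = 4.5000: CF_t = 29.000000, DF = 0.906232, PV = 26.280740
  t = 5.0000: CF_t = 1029.000000, DF = 0.896372, PV = 922.367132
Price P = sum_t PV_t = 1169.572543
Macaulay numerator sum_t t * PV_t:
  t * PV_t at t = 0.5000: 14.342235
  t * PV_t at t = 1.0000: 28.372375
  t * PV_t at t = 1.5000: 42.095511
  t * PV_t at t = 2.0000: 55.516665
  t * PV_t at t = 2.5000: 68.640783
  t * PV_t at t = 3.0000: 81.472739
  t * PV_t at t = 3.5000: 94.017339
  t * PV_t at t = 4.0000: 106.279314
  t * PV_t at t = 4.5000: 118.263332
  t * PV_t at t = 5.0000: 4611.835661
Macaulay duration D = (sum_t t * PV_t) / P = 5220.835956 / 1169.572543 = 4.463884


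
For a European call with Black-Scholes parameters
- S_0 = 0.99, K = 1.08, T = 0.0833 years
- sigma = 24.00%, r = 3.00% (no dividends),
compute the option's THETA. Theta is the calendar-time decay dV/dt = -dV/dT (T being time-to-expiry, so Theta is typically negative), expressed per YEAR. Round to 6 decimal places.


d1 = -1.1854410423; d2 = -1.2547092168
phi(d1) = 0.1975874979; exp(-qT) = 1.0000000000; exp(-rT) = 0.9975041199
Theta = -S*exp(-qT)*phi(d1)*sigma/(2*sqrt(T)) - r*K*exp(-rT)*N(d2) + q*S*exp(-qT)*N(d1)
N(d1) = 0.1179215562; N(d2) = 0.1047921693; sqrt(T) = 0.2886173938
Term 1 = -0.9900 * 1.0000000000 * 0.1975874979 * 0.2400 / (2 * 0.2886173938) = -0.0813304924
Term 2 = -0.0300 * 1.0800 * 0.9975041199 * 0.1047921693 = -0.0033867921
Term 3 = 0 (no dividend yield, q = 0)
Theta = -0.0813304924 + (-0.0033867921) + (0.0000000000) = -0.084717

Answer: Theta = -0.084717


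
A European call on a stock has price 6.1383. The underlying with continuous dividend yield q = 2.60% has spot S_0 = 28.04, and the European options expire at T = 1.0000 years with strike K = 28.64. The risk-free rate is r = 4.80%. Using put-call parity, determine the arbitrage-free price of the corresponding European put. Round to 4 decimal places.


Answer: Put price = 6.1157

Derivation:
Put-call parity: C - P = S_0 * exp(-qT) - K * exp(-rT).
S_0 * exp(-qT) = 28.0400 * 0.97433509 = 27.32035591
K * exp(-rT) = 28.6400 * 0.95313379 = 27.29775166
P = C - S*exp(-qT) + K*exp(-rT)
P = 6.1383 - 27.32035591 + 27.29775166 = 6.1157


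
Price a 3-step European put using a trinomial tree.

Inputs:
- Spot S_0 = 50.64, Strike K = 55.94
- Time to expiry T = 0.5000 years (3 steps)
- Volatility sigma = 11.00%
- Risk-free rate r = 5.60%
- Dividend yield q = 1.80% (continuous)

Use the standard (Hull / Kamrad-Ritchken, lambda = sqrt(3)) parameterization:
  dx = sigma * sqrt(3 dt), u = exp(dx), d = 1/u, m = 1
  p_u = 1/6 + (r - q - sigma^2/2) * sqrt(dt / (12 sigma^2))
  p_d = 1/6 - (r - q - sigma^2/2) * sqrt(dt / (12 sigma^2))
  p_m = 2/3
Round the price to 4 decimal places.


dt = T/N = 0.166667; dx = sigma*sqrt(3*dt) = 0.077782
u = exp(dx) = 1.080887; d = 1/u = 0.925166
p_u = 0.200897, p_m = 0.666667, p_d = 0.132436
Discount per step: exp(-r*dt) = 0.990710
Stock lattice S(k, j) with j the centered position index:
  k=0: S(0,+0) = 50.6400
  k=1: S(1,-1) = 46.8504; S(1,+0) = 50.6400; S(1,+1) = 54.7361
  k=2: S(2,-2) = 43.3444; S(2,-1) = 46.8504; S(2,+0) = 50.6400; S(2,+1) = 54.7361; S(2,+2) = 59.1635
  k=3: S(3,-3) = 40.1008; S(3,-2) = 43.3444; S(3,-1) = 46.8504; S(3,+0) = 50.6400; S(3,+1) = 54.7361; S(3,+2) = 59.1635; S(3,+3) = 63.9491
Terminal payoffs V(N, j) = max(K - S_T, 0):
  V(3,-3) = 15.839190; V(3,-2) = 12.595567; V(3,-1) = 9.089577; V(3,+0) = 5.300000; V(3,+1) = 1.203896; V(3,+2) = 0.000000; V(3,+3) = 0.000000
Backward induction: V(k, j) = exp(-r*dt) * [p_u * V(k+1, j+1) + p_m * V(k+1, j) + p_d * V(k+1, j-1)]
  V(2,-2) = exp(-r*dt) * [p_u*9.089577 + p_m*12.595567 + p_d*15.839190] = 12.206338
  V(2,-1) = exp(-r*dt) * [p_u*5.300000 + p_m*9.089577 + p_d*12.595567] = 8.710900
  V(2,+0) = exp(-r*dt) * [p_u*1.203896 + p_m*5.300000 + p_d*9.089577] = 4.932728
  V(2,+1) = exp(-r*dt) * [p_u*0.000000 + p_m*1.203896 + p_d*5.300000] = 1.490533
  V(2,+2) = exp(-r*dt) * [p_u*0.000000 + p_m*0.000000 + p_d*1.203896] = 0.157958
  V(1,-1) = exp(-r*dt) * [p_u*4.932728 + p_m*8.710900 + p_d*12.206338] = 8.336626
  V(1,+0) = exp(-r*dt) * [p_u*1.490533 + p_m*4.932728 + p_d*8.710900] = 4.697519
  V(1,+1) = exp(-r*dt) * [p_u*0.157958 + p_m*1.490533 + p_d*4.932728] = 1.663099
  V(0,+0) = exp(-r*dt) * [p_u*1.663099 + p_m*4.697519 + p_d*8.336626] = 4.527409

Answer: Price = V(0,0) = 4.5274


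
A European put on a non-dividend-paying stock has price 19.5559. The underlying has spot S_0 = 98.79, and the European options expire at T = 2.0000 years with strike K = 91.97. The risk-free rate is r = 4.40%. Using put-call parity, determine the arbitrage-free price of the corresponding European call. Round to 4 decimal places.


Put-call parity: C - P = S_0 * exp(-qT) - K * exp(-rT).
S_0 * exp(-qT) = 98.7900 * 1.00000000 = 98.79000000
K * exp(-rT) = 91.9700 * 0.91576088 = 84.22252783
C = P + S*exp(-qT) - K*exp(-rT)
C = 19.5559 + 98.79000000 - 84.22252783 = 34.1234

Answer: Call price = 34.1234


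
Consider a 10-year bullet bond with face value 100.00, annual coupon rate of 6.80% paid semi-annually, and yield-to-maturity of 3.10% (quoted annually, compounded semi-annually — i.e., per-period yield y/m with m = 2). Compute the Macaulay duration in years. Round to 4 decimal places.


Answer: Macaulay duration = 7.7908 years

Derivation:
Coupon per period c = face * coupon_rate / m = 3.400000
Periods per year m = 2; per-period yield y/m = 0.015500
Number of cashflows N = 20
Cashflows (t years, CF_t, discount factor 1/(1+y/m)^(m*t), PV):
  t = 0.5000: CF_t = 3.400000, DF = 0.984737, PV = 3.348104
  t = 1.0000: CF_t = 3.400000, DF = 0.969706, PV = 3.297001
  t = 1.5000: CF_t = 3.400000, DF = 0.954905, PV = 3.246677
  t = 2.0000: CF_t = 3.400000, DF = 0.940330, PV = 3.197122
  t = 2.5000: CF_t = 3.400000, DF = 0.925977, PV = 3.148323
  t = 3.0000: CF_t = 3.400000, DF = 0.911844, PV = 3.100269
  t = 3.5000: CF_t = 3.400000, DF = 0.897926, PV = 3.052948
  t = 4.0000: CF_t = 3.400000, DF = 0.884220, PV = 3.006350
  t = 4.5000: CF_t = 3.400000, DF = 0.870724, PV = 2.960463
  t = 5.0000: CF_t = 3.400000, DF = 0.857434, PV = 2.915276
  t = 5.5000: CF_t = 3.400000, DF = 0.844347, PV = 2.870779
  t = 6.0000: CF_t = 3.400000, DF = 0.831459, PV = 2.826961
  t = 6.5000: CF_t = 3.400000, DF = 0.818768, PV = 2.783812
  t = 7.0000: CF_t = 3.400000, DF = 0.806271, PV = 2.741321
  t = 7.5000: CF_t = 3.400000, DF = 0.793964, PV = 2.699479
  t = 8.0000: CF_t = 3.400000, DF = 0.781846, PV = 2.658276
  t = 8.5000: CF_t = 3.400000, DF = 0.769912, PV = 2.617702
  t = 9.0000: CF_t = 3.400000, DF = 0.758161, PV = 2.577747
  t = 9.5000: CF_t = 3.400000, DF = 0.746589, PV = 2.538401
  t = 10.0000: CF_t = 103.400000, DF = 0.735193, PV = 76.018971
Price P = sum_t PV_t = 131.605980
Macaulay numerator sum_t t * PV_t:
  t * PV_t at t = 0.5000: 1.674052
  t * PV_t at t = 1.0000: 3.297001
  t * PV_t at t = 1.5000: 4.870016
  t * PV_t at t = 2.0000: 6.394244
  t * PV_t at t = 2.5000: 7.870807
  t * PV_t at t = 3.0000: 9.300806
  t * PV_t at t = 3.5000: 10.685318
  t * PV_t at t = 4.0000: 12.025399
  t * PV_t at t = 4.5000: 13.322081
  t * PV_t at t = 5.0000: 14.576379
  t * PV_t at t = 5.5000: 15.789283
  t * PV_t at t = 6.0000: 16.961765
  t * PV_t at t = 6.5000: 18.094776
  t * PV_t at t = 7.0000: 19.189249
  t * PV_t at t = 7.5000: 20.246095
  t * PV_t at t = 8.0000: 21.266208
  t * PV_t at t = 8.5000: 22.250464
  t * PV_t at t = 9.0000: 23.199719
  t * PV_t at t = 9.5000: 24.114813
  t * PV_t at t = 10.0000: 760.189705
Macaulay duration D = (sum_t t * PV_t) / P = 1025.318180 / 131.605980 = 7.790818


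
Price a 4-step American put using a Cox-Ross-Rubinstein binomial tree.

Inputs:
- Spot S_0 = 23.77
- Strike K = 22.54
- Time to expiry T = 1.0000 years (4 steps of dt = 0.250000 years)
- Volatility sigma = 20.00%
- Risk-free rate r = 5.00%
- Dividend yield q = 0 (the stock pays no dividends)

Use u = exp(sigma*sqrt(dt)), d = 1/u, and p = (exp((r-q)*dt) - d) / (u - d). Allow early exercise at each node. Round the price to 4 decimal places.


dt = T/N = 0.250000
u = exp(sigma*sqrt(dt)) = 1.105171; d = 1/u = 0.904837
p = (exp((r-q)*dt) - d) / (u - d) = 0.537808
Discount per step: exp(-r*dt) = 0.987578
Stock lattice S(k, i) with i counting down-moves:
  k=0: S(0,0) = 23.7700
  k=1: S(1,0) = 26.2699; S(1,1) = 21.5080
  k=2: S(2,0) = 29.0327; S(2,1) = 23.7700; S(2,2) = 19.4612
  k=3: S(3,0) = 32.0861; S(3,1) = 26.2699; S(3,2) = 21.5080; S(3,3) = 17.6092
  k=4: S(4,0) = 35.4607; S(4,1) = 29.0327; S(4,2) = 23.7700; S(4,3) = 19.4612; S(4,4) = 15.9335
Terminal payoffs V(N, i) = max(K - S_T, 0):
  V(4,0) = 0.000000; V(4,1) = 0.000000; V(4,2) = 0.000000; V(4,3) = 3.078770; V(4,4) = 6.606493
Backward induction: V(k, i) = exp(-r*dt) * [p * V(k+1, i) + (1-p) * V(k+1, i+1)]; then take max(V_cont, immediate exercise) for American.
  V(3,0) = exp(-r*dt) * [p*0.000000 + (1-p)*0.000000] = 0.000000; exercise = 0.000000; V(3,0) = max -> 0.000000
  V(3,1) = exp(-r*dt) * [p*0.000000 + (1-p)*0.000000] = 0.000000; exercise = 0.000000; V(3,1) = max -> 0.000000
  V(3,2) = exp(-r*dt) * [p*0.000000 + (1-p)*3.078770] = 1.405305; exercise = 1.032015; V(3,2) = max -> 1.405305
  V(3,3) = exp(-r*dt) * [p*3.078770 + (1-p)*6.606493] = 4.650755; exercise = 4.930751; V(3,3) = max -> 4.930751
  V(2,0) = exp(-r*dt) * [p*0.000000 + (1-p)*0.000000] = 0.000000; exercise = 0.000000; V(2,0) = max -> 0.000000
  V(2,1) = exp(-r*dt) * [p*0.000000 + (1-p)*1.405305] = 0.641452; exercise = 0.000000; V(2,1) = max -> 0.641452
  V(2,2) = exp(-r*dt) * [p*1.405305 + (1-p)*4.930751] = 2.997039; exercise = 3.078770; V(2,2) = max -> 3.078770
  V(1,0) = exp(-r*dt) * [p*0.000000 + (1-p)*0.641452] = 0.292791; exercise = 0.000000; V(1,0) = max -> 0.292791
  V(1,1) = exp(-r*dt) * [p*0.641452 + (1-p)*3.078770] = 1.745998; exercise = 1.032015; V(1,1) = max -> 1.745998
  V(0,0) = exp(-r*dt) * [p*0.292791 + (1-p)*1.745998] = 0.952470; exercise = 0.000000; V(0,0) = max -> 0.952470

Answer: Price = V(0,0) = 0.9525


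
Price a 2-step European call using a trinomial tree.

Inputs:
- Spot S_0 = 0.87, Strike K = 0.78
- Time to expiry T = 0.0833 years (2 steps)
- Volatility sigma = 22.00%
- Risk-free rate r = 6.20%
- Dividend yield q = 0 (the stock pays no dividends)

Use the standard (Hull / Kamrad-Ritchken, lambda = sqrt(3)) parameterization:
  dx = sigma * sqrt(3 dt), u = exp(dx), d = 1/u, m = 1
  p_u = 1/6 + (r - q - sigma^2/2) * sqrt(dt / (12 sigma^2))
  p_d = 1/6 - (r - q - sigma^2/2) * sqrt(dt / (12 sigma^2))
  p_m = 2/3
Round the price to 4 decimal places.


Answer: Price = V(0,0) = 0.0949

Derivation:
dt = T/N = 0.041650; dx = sigma*sqrt(3*dt) = 0.077766
u = exp(dx) = 1.080870; d = 1/u = 0.925181
p_u = 0.176789, p_m = 0.666667, p_d = 0.156544
Discount per step: exp(-r*dt) = 0.997421
Stock lattice S(k, j) with j the centered position index:
  k=0: S(0,+0) = 0.8700
  k=1: S(1,-1) = 0.8049; S(1,+0) = 0.8700; S(1,+1) = 0.9404
  k=2: S(2,-2) = 0.7447; S(2,-1) = 0.8049; S(2,+0) = 0.8700; S(2,+1) = 0.9404; S(2,+2) = 1.0164
Terminal payoffs V(N, j) = max(S_T - K, 0):
  V(2,-2) = 0.000000; V(2,-1) = 0.024907; V(2,+0) = 0.090000; V(2,+1) = 0.160357; V(2,+2) = 0.236403
Backward induction: V(k, j) = exp(-r*dt) * [p_u * V(k+1, j+1) + p_m * V(k+1, j) + p_d * V(k+1, j-1)]
  V(1,-1) = exp(-r*dt) * [p_u*0.090000 + p_m*0.024907 + p_d*0.000000] = 0.032432
  V(1,+0) = exp(-r*dt) * [p_u*0.160357 + p_m*0.090000 + p_d*0.024907] = 0.092011
  V(1,+1) = exp(-r*dt) * [p_u*0.236403 + p_m*0.160357 + p_d*0.090000] = 0.162367
  V(0,+0) = exp(-r*dt) * [p_u*0.162367 + p_m*0.092011 + p_d*0.032432] = 0.094877


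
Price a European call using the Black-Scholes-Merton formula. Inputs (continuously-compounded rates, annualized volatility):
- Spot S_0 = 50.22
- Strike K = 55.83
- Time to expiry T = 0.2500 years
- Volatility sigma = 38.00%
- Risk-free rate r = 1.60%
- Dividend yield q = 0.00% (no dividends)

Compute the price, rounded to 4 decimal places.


Answer: Price = 1.8714

Derivation:
d1 = (ln(S/K) + (r - q + 0.5*sigma^2) * T) / (sigma * sqrt(T)) = -0.44130529
d2 = d1 - sigma * sqrt(T) = -0.63130529
exp(-rT) = 0.99600799; exp(-qT) = 1.00000000
C = S_0 * exp(-qT) * N(d1) - K * exp(-rT) * N(d2)
N(d1) = 0.32949600; N(d2) = 0.26392046
C = 50.2200 * 1.00000000 * 0.32949600 - 55.8300 * 0.99600799 * 0.26392046 = 1.8714


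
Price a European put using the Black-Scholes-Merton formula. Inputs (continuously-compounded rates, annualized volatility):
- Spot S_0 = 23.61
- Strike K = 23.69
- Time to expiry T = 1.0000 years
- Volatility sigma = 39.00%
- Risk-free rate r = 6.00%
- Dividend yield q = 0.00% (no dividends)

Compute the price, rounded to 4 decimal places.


d1 = (ln(S/K) + (r - q + 0.5*sigma^2) * T) / (sigma * sqrt(T)) = 0.34017265
d2 = d1 - sigma * sqrt(T) = -0.04982735
exp(-rT) = 0.94176453; exp(-qT) = 1.00000000
P = K * exp(-rT) * N(-d2) - S_0 * exp(-qT) * N(-d1)
N(-d1) = 0.36686326; N(-d2) = 0.51987001
P = 23.6900 * 0.94176453 * 0.51987001 - 23.6100 * 1.00000000 * 0.36686326 = 2.9369

Answer: Price = 2.9369


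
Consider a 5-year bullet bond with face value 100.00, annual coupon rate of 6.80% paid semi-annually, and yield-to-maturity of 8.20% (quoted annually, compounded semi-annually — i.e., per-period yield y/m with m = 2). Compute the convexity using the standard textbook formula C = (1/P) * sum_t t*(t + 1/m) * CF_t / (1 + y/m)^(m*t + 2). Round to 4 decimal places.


Coupon per period c = face * coupon_rate / m = 3.400000
Periods per year m = 2; per-period yield y/m = 0.041000
Number of cashflows N = 10
Cashflows (t years, CF_t, discount factor 1/(1+y/m)^(m*t), PV):
  t = 0.5000: CF_t = 3.400000, DF = 0.960615, PV = 3.266090
  t = 1.0000: CF_t = 3.400000, DF = 0.922781, PV = 3.137455
  t = 1.5000: CF_t = 3.400000, DF = 0.886437, PV = 3.013885
  t = 2.0000: CF_t = 3.400000, DF = 0.851524, PV = 2.895183
  t = 2.5000: CF_t = 3.400000, DF = 0.817987, PV = 2.781155
  t = 3.0000: CF_t = 3.400000, DF = 0.785770, PV = 2.671619
  t = 3.5000: CF_t = 3.400000, DF = 0.754823, PV = 2.566397
  t = 4.0000: CF_t = 3.400000, DF = 0.725094, PV = 2.465319
  t = 4.5000: CF_t = 3.400000, DF = 0.696536, PV = 2.368222
  t = 5.0000: CF_t = 103.400000, DF = 0.669103, PV = 69.185207
Price P = sum_t PV_t = 94.350532
Convexity numerator sum_t t*(t + 1/m) * CF_t / (1+y/m)^(m*t + 2):
  t = 0.5000: term = 1.506943
  t = 1.0000: term = 4.342774
  t = 1.5000: term = 8.343466
  t = 2.0000: term = 13.358096
  t = 2.5000: term = 19.247976
  t = 3.0000: term = 25.885847
  t = 3.5000: term = 33.155103
  t = 4.0000: term = 40.949078
  t = 4.5000: term = 49.170363
  t = 5.0000: term = 1755.676429
Convexity = (1/P) * sum = 1951.636075 / 94.350532 = 20.684950

Answer: Convexity = 20.6850


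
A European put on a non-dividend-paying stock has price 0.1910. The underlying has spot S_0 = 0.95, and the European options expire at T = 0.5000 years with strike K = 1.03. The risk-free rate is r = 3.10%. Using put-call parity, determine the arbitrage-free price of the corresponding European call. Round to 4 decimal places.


Answer: Call price = 0.1268

Derivation:
Put-call parity: C - P = S_0 * exp(-qT) - K * exp(-rT).
S_0 * exp(-qT) = 0.9500 * 1.00000000 = 0.95000000
K * exp(-rT) = 1.0300 * 0.98461951 = 1.01415809
C = P + S*exp(-qT) - K*exp(-rT)
C = 0.1910 + 0.95000000 - 1.01415809 = 0.1268


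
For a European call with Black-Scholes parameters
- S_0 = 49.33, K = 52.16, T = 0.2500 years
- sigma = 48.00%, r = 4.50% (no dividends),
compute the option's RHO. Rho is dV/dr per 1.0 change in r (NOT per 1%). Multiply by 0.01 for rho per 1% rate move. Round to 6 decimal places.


Answer: Rho = 4.899396

Derivation:
d1 = -0.0655562599; d2 = -0.3055562599
phi(d1) = 0.3980859490; exp(-qT) = 1.0000000000; exp(-rT) = 0.9888130446
N(d2) = 0.3799712640
Rho = K*T*exp(-rT)*N(d2) = 52.1600 * 0.2500 * 0.9888130446 * 0.3799712640 = 4.899396


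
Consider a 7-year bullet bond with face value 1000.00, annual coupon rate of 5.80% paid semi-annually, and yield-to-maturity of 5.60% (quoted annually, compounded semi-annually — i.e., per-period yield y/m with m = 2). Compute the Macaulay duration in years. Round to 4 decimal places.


Answer: Macaulay duration = 5.8594 years

Derivation:
Coupon per period c = face * coupon_rate / m = 29.000000
Periods per year m = 2; per-period yield y/m = 0.028000
Number of cashflows N = 14
Cashflows (t years, CF_t, discount factor 1/(1+y/m)^(m*t), PV):
  t = 0.5000: CF_t = 29.000000, DF = 0.972763, PV = 28.210117
  t = 1.0000: CF_t = 29.000000, DF = 0.946267, PV = 27.441748
  t = 1.5000: CF_t = 29.000000, DF = 0.920493, PV = 26.694307
  t = 2.0000: CF_t = 29.000000, DF = 0.895422, PV = 25.967225
  t = 2.5000: CF_t = 29.000000, DF = 0.871033, PV = 25.259946
  t = 3.0000: CF_t = 29.000000, DF = 0.847308, PV = 24.571932
  t = 3.5000: CF_t = 29.000000, DF = 0.824230, PV = 23.902658
  t = 4.0000: CF_t = 29.000000, DF = 0.801780, PV = 23.251613
  t = 4.5000: CF_t = 29.000000, DF = 0.779941, PV = 22.618300
  t = 5.0000: CF_t = 29.000000, DF = 0.758698, PV = 22.002238
  t = 5.5000: CF_t = 29.000000, DF = 0.738033, PV = 21.402955
  t = 6.0000: CF_t = 29.000000, DF = 0.717931, PV = 20.819995
  t = 6.5000: CF_t = 29.000000, DF = 0.698376, PV = 20.252913
  t = 7.0000: CF_t = 1029.000000, DF = 0.679354, PV = 699.055681
Price P = sum_t PV_t = 1011.451628
Macaulay numerator sum_t t * PV_t:
  t * PV_t at t = 0.5000: 14.105058
  t * PV_t at t = 1.0000: 27.441748
  t * PV_t at t = 1.5000: 40.041461
  t * PV_t at t = 2.0000: 51.934450
  t * PV_t at t = 2.5000: 63.149866
  t * PV_t at t = 3.0000: 73.715797
  t * PV_t at t = 3.5000: 83.659303
  t * PV_t at t = 4.0000: 93.006451
  t * PV_t at t = 4.5000: 101.782351
  t * PV_t at t = 5.0000: 110.011188
  t * PV_t at t = 5.5000: 117.716252
  t * PV_t at t = 6.0000: 124.919970
  t * PV_t at t = 6.5000: 131.643938
  t * PV_t at t = 7.0000: 4893.389768
Macaulay duration D = (sum_t t * PV_t) / P = 5926.517601 / 1011.451628 = 5.859418


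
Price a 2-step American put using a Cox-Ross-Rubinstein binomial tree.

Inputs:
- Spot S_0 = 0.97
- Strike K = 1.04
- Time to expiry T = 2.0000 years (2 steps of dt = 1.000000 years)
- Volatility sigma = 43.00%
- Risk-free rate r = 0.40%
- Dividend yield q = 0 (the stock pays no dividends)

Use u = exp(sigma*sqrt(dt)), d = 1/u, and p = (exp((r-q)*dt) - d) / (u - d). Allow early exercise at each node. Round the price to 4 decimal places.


dt = T/N = 1.000000
u = exp(sigma*sqrt(dt)) = 1.537258; d = 1/u = 0.650509
p = (exp((r-q)*dt) - d) / (u - d) = 0.398646
Discount per step: exp(-r*dt) = 0.996008
Stock lattice S(k, i) with i counting down-moves:
  k=0: S(0,0) = 0.9700
  k=1: S(1,0) = 1.4911; S(1,1) = 0.6310
  k=2: S(2,0) = 2.2923; S(2,1) = 0.9700; S(2,2) = 0.4105
Terminal payoffs V(N, i) = max(K - S_T, 0):
  V(2,0) = 0.000000; V(2,1) = 0.070000; V(2,2) = 0.629533
Backward induction: V(k, i) = exp(-r*dt) * [p * V(k+1, i) + (1-p) * V(k+1, i+1)]; then take max(V_cont, immediate exercise) for American.
  V(1,0) = exp(-r*dt) * [p*0.000000 + (1-p)*0.070000] = 0.041927; exercise = 0.000000; V(1,0) = max -> 0.041927
  V(1,1) = exp(-r*dt) * [p*0.070000 + (1-p)*0.629533] = 0.404854; exercise = 0.409006; V(1,1) = max -> 0.409006
  V(0,0) = exp(-r*dt) * [p*0.041927 + (1-p)*0.409006] = 0.261623; exercise = 0.070000; V(0,0) = max -> 0.261623

Answer: Price = V(0,0) = 0.2616
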